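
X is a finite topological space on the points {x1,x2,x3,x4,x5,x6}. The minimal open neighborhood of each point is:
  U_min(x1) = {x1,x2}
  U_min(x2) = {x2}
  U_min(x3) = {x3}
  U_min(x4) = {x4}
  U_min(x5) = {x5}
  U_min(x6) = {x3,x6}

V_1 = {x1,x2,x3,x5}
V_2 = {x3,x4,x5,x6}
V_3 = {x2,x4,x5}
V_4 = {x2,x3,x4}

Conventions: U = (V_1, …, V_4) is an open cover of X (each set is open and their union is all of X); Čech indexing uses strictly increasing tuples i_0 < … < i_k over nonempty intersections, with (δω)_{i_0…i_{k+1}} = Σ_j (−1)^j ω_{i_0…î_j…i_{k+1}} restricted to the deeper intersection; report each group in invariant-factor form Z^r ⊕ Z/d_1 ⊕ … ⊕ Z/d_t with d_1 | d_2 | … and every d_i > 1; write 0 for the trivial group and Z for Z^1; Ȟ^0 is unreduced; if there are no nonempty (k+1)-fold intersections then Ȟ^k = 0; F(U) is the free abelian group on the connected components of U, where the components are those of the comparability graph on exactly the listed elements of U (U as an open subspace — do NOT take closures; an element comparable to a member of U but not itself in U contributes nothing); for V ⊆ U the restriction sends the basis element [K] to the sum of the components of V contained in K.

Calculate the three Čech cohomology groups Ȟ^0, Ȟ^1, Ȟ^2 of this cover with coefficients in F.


Ȟ^0 ≅ Z^4; Ȟ^1 ≅ 0; Ȟ^2 ≅ 0

intersection data:
  V12={x3,x5} V13={x2,x5} V14={x2,x3} V23={x4,x5} V24={x3,x4} V34={x2,x4}
  V123={x5} V124={x3} V134={x2} V234={x4}
components per intersection:
  V1: {x1,x2} {x3} {x5}
  V2: {x3,x6} {x4} {x5}
  V3: {x2} {x4} {x5}
  V4: {x2} {x3} {x4}
  V12: {x3} {x5}
  V13: {x2} {x5}
  V14: {x2} {x3}
  V23: {x4} {x5}
  V24: {x3} {x4}
  V34: {x2} {x4}
  V123: {x5}
  V124: {x3}
  V134: {x2}
  V234: {x4}
C dims 12,12,4; δ0: rk 8, SNF 1^8; δ1: rk 4, SNF 1^4
Ȟ^0 = (12 − 8) − 0 = 4, so Ȟ^0 ≅ Z^4
Ȟ^1 = (12 − 4) − 8 = 0, so Ȟ^1 ≅ 0
Ȟ^2 = (4 − 0) − 4 = 0, so Ȟ^2 ≅ 0


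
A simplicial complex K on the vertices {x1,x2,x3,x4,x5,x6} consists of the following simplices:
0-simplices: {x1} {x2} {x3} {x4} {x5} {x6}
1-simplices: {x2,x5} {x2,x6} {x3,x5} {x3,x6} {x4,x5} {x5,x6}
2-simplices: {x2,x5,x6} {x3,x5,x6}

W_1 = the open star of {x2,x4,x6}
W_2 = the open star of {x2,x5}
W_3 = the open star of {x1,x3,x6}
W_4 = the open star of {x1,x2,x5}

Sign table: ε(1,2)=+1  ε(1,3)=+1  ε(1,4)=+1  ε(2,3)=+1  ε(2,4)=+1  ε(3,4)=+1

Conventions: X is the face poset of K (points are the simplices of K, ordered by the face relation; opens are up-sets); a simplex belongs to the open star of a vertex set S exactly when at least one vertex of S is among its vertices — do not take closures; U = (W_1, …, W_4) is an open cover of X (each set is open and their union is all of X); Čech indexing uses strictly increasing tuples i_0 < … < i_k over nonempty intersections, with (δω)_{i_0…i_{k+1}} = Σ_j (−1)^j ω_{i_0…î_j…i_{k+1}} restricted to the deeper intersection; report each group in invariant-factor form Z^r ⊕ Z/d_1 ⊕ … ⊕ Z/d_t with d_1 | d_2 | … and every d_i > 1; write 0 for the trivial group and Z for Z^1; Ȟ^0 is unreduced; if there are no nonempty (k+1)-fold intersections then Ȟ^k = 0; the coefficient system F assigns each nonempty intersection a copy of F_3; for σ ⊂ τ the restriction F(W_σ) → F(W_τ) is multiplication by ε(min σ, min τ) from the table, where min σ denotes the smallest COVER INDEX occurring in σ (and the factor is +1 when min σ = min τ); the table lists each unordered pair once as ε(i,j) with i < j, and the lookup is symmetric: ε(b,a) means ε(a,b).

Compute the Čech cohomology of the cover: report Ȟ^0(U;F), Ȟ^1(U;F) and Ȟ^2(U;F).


Ȟ^0 ≅ Z/3; Ȟ^1 ≅ 0; Ȟ^2 ≅ 0

nerve of the cover:
  W1={{x2},{x4},{x6},{x2,x5},{x2,x6},{x3,x6},{x4,x5},{x5,x6},{x2,x5,x6},{x3,x5,x6}} W2={{x2},{x5},{x2,x5},{x2,x6},{x3,x5},{x4,x5},{x5,x6},{x2,x5,x6},{x3,x5,x6}} W3={{x1},{x3},{x6},{x2,x6},{x3,x5},{x3,x6},{x5,x6},{x2,x5,x6},{x3,x5,x6}} W4={{x1},{x2},{x5},{x2,x5},{x2,x6},{x3,x5},{x4,x5},{x5,x6},{x2,x5,x6},{x3,x5,x6}}
  W12={{x2},{x2,x5},{x2,x6},{x4,x5},{x5,x6},{x2,x5,x6},{x3,x5,x6}} W13={{x6},{x2,x6},{x3,x6},{x5,x6},{x2,x5,x6},{x3,x5,x6}} W14={{x2},{x2,x5},{x2,x6},{x4,x5},{x5,x6},{x2,x5,x6},{x3,x5,x6}} W23={{x2,x6},{x3,x5},{x5,x6},{x2,x5,x6},{x3,x5,x6}} W24={{x2},{x5},{x2,x5},{x2,x6},{x3,x5},{x4,x5},{x5,x6},{x2,x5,x6},{x3,x5,x6}} W34={{x1},{x2,x6},{x3,x5},{x5,x6},{x2,x5,x6},{x3,x5,x6}}
  W123={{x2,x6},{x5,x6},{x2,x5,x6},{x3,x5,x6}} W124={{x2},{x2,x5},{x2,x6},{x4,x5},{x5,x6},{x2,x5,x6},{x3,x5,x6}} W134={{x2,x6},{x5,x6},{x2,x5,x6},{x3,x5,x6}} W234={{x2,x6},{x3,x5},{x5,x6},{x2,x5,x6},{x3,x5,x6}}
  W1234={{x2,x6},{x5,x6},{x2,x5,x6},{x3,x5,x6}}
C dims 4,6,4,1; δ0: rk_F3 3; δ1: rk_F3 3; δ2: rk_F3 1
Ȟ^0 = (4 − 3) − 0 = 1, so Ȟ^0 ≅ Z/3
Ȟ^1 = (6 − 3) − 3 = 0, so Ȟ^1 ≅ 0
Ȟ^2 = (4 − 1) − 3 = 0, so Ȟ^2 ≅ 0


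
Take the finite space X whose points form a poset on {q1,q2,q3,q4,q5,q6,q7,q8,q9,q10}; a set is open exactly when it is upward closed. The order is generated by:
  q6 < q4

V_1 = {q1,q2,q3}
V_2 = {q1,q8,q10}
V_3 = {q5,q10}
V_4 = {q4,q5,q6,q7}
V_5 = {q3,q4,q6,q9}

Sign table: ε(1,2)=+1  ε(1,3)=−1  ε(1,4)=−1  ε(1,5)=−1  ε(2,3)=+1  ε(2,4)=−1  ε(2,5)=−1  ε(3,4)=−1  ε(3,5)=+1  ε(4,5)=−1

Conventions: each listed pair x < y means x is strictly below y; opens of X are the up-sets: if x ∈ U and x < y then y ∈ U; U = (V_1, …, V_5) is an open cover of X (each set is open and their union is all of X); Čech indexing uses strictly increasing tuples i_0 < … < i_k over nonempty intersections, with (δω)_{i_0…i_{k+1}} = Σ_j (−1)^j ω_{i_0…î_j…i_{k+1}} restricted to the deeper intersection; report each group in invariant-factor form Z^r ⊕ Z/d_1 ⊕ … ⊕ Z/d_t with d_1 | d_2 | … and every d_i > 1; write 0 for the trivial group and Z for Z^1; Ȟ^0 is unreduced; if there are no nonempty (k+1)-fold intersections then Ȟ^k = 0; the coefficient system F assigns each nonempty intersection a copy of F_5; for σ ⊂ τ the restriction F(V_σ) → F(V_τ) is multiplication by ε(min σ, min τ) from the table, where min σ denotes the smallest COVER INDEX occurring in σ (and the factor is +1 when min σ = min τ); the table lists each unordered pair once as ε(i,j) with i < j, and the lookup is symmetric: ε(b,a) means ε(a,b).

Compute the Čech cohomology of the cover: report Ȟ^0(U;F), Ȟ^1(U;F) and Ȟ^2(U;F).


Ȟ^0(U;F) ≅ 0,  Ȟ^1(U;F) ≅ 0,  Ȟ^2(U;F) ≅ 0

nerve of the cover:
  V12={q1} V15={q3} V23={q10} V34={q5} V45={q4,q6}
C dims 5,5; δ0: rk_F5 5
Ȟ^0 = (5 − 5) − 0 = 0, so Ȟ^0 ≅ 0
Ȟ^1 = (5 − 0) − 5 = 0, so Ȟ^1 ≅ 0
Ȟ^2 = (0 − 0) − 0 = 0, so Ȟ^2 ≅ 0


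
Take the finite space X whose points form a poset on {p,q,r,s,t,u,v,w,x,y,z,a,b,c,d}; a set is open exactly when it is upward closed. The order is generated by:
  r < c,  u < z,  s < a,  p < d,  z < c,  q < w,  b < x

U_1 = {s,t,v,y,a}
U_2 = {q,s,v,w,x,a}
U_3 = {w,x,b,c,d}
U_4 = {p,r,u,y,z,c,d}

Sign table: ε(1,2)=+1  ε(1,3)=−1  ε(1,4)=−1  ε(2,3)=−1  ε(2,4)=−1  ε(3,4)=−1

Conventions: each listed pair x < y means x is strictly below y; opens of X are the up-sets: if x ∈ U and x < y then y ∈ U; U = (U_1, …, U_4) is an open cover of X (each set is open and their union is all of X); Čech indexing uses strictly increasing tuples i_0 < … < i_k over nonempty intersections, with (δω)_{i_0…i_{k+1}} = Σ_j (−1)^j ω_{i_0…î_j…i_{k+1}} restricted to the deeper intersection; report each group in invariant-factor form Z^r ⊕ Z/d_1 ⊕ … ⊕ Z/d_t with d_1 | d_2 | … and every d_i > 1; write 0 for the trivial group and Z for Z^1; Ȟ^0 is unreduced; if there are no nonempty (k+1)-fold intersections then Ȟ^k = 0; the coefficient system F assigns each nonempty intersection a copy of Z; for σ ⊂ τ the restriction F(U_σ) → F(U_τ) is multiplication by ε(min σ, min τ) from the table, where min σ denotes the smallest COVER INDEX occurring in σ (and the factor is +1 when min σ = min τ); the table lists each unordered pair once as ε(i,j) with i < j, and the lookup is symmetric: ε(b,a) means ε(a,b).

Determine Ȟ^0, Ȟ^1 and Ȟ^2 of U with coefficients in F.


Ȟ^0 ≅ 0, Ȟ^1 ≅ Z/2 and Ȟ^2 ≅ 0

nonempty overlaps:
  U12={s,v,a} U14={y} U23={w,x} U34={c,d}
C dims 4,4; δ0: rk 4, SNF 1^3·2
degree 0: 4−4−0 = 0 → Ȟ^0 ≅ 0
degree 1: 4−0−4 = 0 plus torsion [2] → Ȟ^1 ≅ Z/2
degree 2: 0−0−0 = 0 → Ȟ^2 ≅ 0


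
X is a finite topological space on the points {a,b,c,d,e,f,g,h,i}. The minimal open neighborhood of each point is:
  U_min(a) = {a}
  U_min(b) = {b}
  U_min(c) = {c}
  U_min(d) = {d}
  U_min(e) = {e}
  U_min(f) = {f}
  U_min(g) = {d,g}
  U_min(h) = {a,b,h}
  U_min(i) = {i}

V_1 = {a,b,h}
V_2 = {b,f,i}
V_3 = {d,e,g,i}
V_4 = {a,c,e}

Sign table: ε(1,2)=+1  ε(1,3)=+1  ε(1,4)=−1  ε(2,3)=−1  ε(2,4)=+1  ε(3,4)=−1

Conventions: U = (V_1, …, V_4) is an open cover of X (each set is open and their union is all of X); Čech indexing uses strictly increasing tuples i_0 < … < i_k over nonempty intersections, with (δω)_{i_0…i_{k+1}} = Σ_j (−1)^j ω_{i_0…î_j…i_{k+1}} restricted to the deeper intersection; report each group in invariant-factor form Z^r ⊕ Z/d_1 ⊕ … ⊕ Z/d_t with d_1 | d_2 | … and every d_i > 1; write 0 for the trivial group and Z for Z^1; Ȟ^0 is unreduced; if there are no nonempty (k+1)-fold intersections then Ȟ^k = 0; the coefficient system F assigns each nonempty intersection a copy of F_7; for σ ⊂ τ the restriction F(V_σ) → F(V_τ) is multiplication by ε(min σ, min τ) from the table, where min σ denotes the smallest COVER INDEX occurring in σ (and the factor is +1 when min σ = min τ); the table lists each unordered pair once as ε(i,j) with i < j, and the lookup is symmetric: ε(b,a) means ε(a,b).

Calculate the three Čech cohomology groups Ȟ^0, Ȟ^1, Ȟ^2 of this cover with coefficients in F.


Ȟ^0(U;F) ≅ 0, Ȟ^1(U;F) ≅ 0 and Ȟ^2(U;F) ≅ 0

nonempty overlaps:
  V12={b} V14={a} V23={i} V34={e}
C dims 4,4; δ0: rk_F7 4
degree 0: 4−4−0 = 0 → Ȟ^0 ≅ 0
degree 1: 4−0−4 = 0 → Ȟ^1 ≅ 0
degree 2: 0−0−0 = 0 → Ȟ^2 ≅ 0


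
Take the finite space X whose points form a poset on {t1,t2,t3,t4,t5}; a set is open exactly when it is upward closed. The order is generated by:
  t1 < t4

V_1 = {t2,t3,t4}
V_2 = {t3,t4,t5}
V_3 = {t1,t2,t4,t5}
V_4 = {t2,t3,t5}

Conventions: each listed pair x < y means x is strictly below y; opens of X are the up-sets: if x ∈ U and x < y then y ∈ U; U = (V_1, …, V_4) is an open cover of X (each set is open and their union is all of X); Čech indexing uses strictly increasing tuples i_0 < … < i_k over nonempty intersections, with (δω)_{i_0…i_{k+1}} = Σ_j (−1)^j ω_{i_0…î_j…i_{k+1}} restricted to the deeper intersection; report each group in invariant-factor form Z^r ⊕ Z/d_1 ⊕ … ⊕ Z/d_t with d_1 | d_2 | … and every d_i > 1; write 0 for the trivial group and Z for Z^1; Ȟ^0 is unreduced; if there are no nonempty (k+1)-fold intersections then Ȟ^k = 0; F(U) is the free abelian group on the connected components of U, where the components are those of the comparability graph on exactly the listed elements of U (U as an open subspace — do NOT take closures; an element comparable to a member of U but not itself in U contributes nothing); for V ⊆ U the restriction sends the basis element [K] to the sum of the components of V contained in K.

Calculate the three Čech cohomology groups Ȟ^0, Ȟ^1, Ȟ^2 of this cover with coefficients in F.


Ȟ^0 ≅ Z^4,  Ȟ^1 ≅ 0,  Ȟ^2 ≅ 0

nonempty intersections:
  V12={t3,t4} V13={t2,t4} V14={t2,t3} V23={t4,t5} V24={t3,t5} V34={t2,t5}
  V123={t4} V124={t3} V134={t2} V234={t5}
components per intersection:
  V1: {t2} {t3} {t4}
  V2: {t3} {t4} {t5}
  V3: {t1,t4} {t2} {t5}
  V4: {t2} {t3} {t5}
  V12: {t3} {t4}
  V13: {t2} {t4}
  V14: {t2} {t3}
  V23: {t4} {t5}
  V24: {t3} {t5}
  V34: {t2} {t5}
  V123: {t4}
  V124: {t3}
  V134: {t2}
  V234: {t5}
C dims 12,12,4; δ0: rk 8, SNF 1^8; δ1: rk 4, SNF 1^4
Ȟ^0: (12−8)−0=4 ⇒ Z^4
Ȟ^1: (12−4)−8=0 ⇒ 0
Ȟ^2: (4−0)−4=0 ⇒ 0


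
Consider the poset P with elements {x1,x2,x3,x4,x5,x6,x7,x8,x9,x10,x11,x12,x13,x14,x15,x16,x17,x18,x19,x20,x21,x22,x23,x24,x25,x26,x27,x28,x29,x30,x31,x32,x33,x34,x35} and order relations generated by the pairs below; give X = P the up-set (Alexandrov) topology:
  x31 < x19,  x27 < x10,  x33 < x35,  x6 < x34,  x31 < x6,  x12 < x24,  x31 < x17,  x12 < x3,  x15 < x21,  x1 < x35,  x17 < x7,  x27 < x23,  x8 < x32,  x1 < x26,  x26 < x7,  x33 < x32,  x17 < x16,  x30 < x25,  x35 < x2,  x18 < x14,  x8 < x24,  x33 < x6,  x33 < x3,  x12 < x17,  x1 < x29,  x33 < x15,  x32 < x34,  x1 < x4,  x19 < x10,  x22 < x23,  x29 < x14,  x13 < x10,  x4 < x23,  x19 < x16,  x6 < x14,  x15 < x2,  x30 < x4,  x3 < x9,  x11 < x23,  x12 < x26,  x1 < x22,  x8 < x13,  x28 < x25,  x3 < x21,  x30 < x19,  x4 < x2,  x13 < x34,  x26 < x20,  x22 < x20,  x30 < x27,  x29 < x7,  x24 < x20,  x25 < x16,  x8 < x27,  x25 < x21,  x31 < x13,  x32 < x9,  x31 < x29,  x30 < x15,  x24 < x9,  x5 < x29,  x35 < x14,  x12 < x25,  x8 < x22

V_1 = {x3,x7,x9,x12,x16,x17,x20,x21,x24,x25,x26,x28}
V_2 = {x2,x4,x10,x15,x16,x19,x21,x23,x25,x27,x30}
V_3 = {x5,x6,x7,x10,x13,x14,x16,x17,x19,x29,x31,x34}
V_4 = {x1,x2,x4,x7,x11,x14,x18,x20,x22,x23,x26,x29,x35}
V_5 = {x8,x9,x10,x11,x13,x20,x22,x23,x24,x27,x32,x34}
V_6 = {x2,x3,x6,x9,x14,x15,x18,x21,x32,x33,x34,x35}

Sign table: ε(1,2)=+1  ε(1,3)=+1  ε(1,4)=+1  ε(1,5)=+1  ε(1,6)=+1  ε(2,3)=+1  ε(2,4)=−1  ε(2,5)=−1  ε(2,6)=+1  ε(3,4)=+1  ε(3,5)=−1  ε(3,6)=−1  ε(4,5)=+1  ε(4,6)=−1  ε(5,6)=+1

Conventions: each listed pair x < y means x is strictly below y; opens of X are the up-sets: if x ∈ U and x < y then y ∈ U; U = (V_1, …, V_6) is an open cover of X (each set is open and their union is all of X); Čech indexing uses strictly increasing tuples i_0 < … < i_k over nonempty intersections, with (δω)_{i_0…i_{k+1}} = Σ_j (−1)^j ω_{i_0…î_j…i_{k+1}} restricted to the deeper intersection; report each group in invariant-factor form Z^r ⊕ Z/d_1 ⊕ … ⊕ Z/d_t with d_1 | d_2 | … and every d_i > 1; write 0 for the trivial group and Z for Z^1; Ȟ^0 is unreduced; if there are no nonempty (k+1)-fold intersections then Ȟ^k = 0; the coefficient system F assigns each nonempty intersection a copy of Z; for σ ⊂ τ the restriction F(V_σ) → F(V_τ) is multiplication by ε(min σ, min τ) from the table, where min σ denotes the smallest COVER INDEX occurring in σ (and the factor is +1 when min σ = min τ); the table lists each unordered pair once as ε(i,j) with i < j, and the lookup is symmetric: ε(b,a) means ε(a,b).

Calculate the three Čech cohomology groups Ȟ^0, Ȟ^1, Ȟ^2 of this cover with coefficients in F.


nonempty overlaps:
  V12={x16,x21,x25} V13={x7,x16,x17} V14={x7,x20,x26} V15={x9,x20,x24} V16={x3,x9,x21} V23={x10,x16,x19} V24={x2,x4,x23} V25={x10,x23,x27} V26={x2,x15,x21} V34={x7,x14,x29} V35={x10,x13,x34} V36={x6,x14,x34} V45={x11,x20,x22,x23} V46={x2,x14,x18,x35} V56={x9,x32,x34}
  V123={x16} V126={x21} V134={x7} V145={x20} V156={x9} V235={x10} V245={x23} V246={x2} V346={x14} V356={x34}
C dims 6,15,10; δ0: rk 6, SNF 1^5·2; δ1: rk 9, SNF 1^9
degree 0: 6−6−0 = 0 → Ȟ^0 ≅ 0
degree 1: 15−9−6 = 0 plus torsion [2] → Ȟ^1 ≅ Z/2
degree 2: 10−0−9 = 1 → Ȟ^2 ≅ Z

Ȟ^0(U;F) ≅ 0; Ȟ^1(U;F) ≅ Z/2; Ȟ^2(U;F) ≅ Z


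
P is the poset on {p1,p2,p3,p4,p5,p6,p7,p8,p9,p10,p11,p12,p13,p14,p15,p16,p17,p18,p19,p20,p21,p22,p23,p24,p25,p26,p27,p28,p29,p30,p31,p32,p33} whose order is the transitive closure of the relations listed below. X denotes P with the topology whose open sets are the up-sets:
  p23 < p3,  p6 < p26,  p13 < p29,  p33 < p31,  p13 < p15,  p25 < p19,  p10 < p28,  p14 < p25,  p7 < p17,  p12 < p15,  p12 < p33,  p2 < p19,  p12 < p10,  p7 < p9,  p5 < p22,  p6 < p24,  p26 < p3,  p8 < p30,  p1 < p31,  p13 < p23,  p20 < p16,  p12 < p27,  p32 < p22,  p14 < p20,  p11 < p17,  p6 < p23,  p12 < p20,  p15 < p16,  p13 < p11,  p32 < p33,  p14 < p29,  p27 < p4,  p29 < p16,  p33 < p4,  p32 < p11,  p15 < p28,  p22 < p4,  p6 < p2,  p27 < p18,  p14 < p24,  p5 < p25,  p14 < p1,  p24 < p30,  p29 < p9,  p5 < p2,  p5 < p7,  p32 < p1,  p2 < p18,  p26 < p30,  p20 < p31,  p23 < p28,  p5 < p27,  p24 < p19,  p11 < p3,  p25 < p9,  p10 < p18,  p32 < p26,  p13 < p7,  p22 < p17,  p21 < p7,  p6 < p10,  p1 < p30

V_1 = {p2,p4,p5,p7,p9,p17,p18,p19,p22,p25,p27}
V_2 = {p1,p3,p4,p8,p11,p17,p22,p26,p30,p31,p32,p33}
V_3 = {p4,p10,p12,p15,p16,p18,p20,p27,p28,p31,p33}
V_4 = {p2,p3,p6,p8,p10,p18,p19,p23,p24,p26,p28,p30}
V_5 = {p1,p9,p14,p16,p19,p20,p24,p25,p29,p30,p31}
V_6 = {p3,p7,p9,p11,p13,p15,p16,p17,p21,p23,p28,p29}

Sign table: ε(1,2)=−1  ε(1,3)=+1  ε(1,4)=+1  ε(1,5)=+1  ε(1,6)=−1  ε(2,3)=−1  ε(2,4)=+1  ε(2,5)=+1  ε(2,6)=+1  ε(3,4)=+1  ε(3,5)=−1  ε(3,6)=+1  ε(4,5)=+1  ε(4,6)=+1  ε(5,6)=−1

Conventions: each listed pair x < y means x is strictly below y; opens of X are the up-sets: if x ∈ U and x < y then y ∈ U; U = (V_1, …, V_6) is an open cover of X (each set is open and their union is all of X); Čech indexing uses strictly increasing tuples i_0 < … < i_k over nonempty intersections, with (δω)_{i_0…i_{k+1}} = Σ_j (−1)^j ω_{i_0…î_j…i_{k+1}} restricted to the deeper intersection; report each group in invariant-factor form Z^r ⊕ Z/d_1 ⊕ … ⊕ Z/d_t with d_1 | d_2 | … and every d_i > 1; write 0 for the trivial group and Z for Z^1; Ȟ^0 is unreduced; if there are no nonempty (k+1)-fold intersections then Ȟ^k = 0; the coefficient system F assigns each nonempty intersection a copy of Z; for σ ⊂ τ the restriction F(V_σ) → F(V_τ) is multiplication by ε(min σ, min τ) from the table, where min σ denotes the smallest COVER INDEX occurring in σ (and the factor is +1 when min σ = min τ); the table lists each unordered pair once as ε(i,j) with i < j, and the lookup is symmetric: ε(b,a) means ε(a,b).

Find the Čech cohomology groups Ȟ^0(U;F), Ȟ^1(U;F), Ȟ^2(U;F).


Ȟ^0(U;F) ≅ 0, Ȟ^1(U;F) ≅ Z/2, Ȟ^2(U;F) ≅ Z

intersection data:
  V12={p4,p17,p22} V13={p4,p18,p27} V14={p2,p18,p19} V15={p9,p19,p25} V16={p7,p9,p17} V23={p4,p31,p33} V24={p3,p8,p26,p30} V25={p1,p30,p31} V26={p3,p11,p17} V34={p10,p18,p28} V35={p16,p20,p31} V36={p15,p16,p28} V45={p19,p24,p30} V46={p3,p23,p28} V56={p9,p16,p29}
  V123={p4} V126={p17} V134={p18} V145={p19} V156={p9} V235={p31} V245={p30} V246={p3} V346={p28} V356={p16}
C dims 6,15,10; δ0: rk 6, SNF 1^5·2; δ1: rk 9, SNF 1^9
Ȟ^0 = (6 − 6) − 0 = 0, so Ȟ^0 ≅ 0
Ȟ^1 = (15 − 9) − 6 = 0 plus torsion [2], so Ȟ^1 ≅ Z/2
Ȟ^2 = (10 − 0) − 9 = 1, so Ȟ^2 ≅ Z


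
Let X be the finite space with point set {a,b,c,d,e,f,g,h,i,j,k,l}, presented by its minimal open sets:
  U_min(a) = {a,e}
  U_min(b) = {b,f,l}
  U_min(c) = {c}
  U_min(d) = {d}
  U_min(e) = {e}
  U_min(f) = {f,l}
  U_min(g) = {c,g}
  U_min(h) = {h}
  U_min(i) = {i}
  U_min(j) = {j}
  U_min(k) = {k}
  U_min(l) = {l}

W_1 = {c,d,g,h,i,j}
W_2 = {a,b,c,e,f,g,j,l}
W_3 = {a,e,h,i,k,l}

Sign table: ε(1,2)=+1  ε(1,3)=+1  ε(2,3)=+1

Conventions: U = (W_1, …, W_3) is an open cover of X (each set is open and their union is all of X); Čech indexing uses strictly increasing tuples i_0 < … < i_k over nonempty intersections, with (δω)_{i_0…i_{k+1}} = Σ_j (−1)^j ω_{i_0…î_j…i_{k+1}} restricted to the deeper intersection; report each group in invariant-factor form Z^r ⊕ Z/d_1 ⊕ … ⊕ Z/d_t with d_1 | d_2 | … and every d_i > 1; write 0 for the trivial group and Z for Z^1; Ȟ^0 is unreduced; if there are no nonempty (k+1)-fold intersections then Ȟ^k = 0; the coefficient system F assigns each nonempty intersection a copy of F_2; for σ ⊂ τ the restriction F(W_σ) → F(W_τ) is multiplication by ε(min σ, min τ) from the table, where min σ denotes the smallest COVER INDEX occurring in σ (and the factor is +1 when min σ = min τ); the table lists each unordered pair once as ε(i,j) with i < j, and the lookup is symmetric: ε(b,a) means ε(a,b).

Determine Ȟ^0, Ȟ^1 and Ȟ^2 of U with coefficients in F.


Ȟ^0 ≅ Z/2; Ȟ^1 ≅ Z/2; Ȟ^2 ≅ 0

intersection data:
  W12={c,g,j} W13={h,i} W23={a,e,l}
C dims 3,3; δ0: rk_F2 2
Ȟ^0 = (3 − 2) − 0 = 1, so Ȟ^0 ≅ Z/2
Ȟ^1 = (3 − 0) − 2 = 1, so Ȟ^1 ≅ Z/2
Ȟ^2 = (0 − 0) − 0 = 0, so Ȟ^2 ≅ 0


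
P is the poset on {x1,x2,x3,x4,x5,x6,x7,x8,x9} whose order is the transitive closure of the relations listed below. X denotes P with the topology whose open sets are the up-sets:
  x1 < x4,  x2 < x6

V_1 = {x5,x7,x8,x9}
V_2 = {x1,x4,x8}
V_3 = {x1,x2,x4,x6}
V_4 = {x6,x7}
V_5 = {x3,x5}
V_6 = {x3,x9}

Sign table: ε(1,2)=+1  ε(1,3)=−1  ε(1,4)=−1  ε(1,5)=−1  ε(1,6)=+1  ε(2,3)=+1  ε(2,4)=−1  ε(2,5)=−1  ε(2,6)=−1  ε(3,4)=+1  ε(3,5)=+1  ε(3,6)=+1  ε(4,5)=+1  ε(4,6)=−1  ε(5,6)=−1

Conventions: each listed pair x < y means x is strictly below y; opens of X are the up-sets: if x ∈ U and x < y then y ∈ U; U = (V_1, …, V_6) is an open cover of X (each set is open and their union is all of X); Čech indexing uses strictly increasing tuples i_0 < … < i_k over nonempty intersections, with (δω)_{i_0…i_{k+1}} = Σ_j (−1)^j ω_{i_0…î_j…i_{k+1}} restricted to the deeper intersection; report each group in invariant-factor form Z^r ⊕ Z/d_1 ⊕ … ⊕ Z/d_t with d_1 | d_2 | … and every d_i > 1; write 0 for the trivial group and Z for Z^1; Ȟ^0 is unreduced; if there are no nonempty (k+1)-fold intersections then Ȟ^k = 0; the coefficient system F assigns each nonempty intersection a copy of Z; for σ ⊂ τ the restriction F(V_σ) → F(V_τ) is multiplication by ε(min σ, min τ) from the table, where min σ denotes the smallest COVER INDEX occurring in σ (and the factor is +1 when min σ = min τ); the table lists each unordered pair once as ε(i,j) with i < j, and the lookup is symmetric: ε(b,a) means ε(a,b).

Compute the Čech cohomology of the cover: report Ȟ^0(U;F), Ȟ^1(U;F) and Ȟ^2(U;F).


nonempty overlaps:
  V12={x8} V14={x7} V15={x5} V16={x9} V23={x1,x4} V34={x6} V56={x3}
C dims 6,7; δ0: rk 6, SNF 1^5·2
degree 0: 6−6−0 = 0 → Ȟ^0 ≅ 0
degree 1: 7−0−6 = 1 plus torsion [2] → Ȟ^1 ≅ Z ⊕ Z/2
degree 2: 0−0−0 = 0 → Ȟ^2 ≅ 0

Ȟ^0 = 0, Ȟ^1 = Z ⊕ Z/2, Ȟ^2 = 0


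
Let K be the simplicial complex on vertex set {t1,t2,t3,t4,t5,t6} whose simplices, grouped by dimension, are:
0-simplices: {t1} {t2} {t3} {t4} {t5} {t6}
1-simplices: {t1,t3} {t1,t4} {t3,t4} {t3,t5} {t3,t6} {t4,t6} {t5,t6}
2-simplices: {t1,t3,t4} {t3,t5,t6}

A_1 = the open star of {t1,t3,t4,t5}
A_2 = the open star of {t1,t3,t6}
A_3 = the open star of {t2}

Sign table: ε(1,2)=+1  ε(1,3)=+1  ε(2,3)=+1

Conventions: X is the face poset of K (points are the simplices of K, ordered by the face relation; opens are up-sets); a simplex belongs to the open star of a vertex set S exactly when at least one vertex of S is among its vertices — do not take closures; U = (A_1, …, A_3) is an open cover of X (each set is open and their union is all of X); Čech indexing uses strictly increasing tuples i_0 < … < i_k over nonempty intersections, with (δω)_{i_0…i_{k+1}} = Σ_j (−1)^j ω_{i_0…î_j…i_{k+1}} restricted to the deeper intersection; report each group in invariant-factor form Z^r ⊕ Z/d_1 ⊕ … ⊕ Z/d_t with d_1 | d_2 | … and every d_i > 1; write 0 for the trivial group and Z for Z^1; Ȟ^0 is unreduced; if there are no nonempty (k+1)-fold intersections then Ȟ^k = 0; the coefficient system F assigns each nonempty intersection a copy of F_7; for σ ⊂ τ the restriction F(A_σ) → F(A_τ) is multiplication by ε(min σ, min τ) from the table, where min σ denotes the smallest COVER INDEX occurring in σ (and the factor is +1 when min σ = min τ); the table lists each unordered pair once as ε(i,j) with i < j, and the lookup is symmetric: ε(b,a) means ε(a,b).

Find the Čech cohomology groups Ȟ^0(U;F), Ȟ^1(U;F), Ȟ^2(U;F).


nonempty overlaps:
  A1={{t1},{t3},{t4},{t5},{t1,t3},{t1,t4},{t3,t4},{t3,t5},{t3,t6},{t4,t6},{t5,t6},{t1,t3,t4},{t3,t5,t6}} A2={{t1},{t3},{t6},{t1,t3},{t1,t4},{t3,t4},{t3,t5},{t3,t6},{t4,t6},{t5,t6},{t1,t3,t4},{t3,t5,t6}} A3={{t2}}
  A12={{t1},{t3},{t1,t3},{t1,t4},{t3,t4},{t3,t5},{t3,t6},{t4,t6},{t5,t6},{t1,t3,t4},{t3,t5,t6}}
C dims 3,1; δ0: rk_F7 1
degree 0: 3−1−0 = 2 → Ȟ^0 ≅ Z/7 ⊕ Z/7
degree 1: 1−0−1 = 0 → Ȟ^1 ≅ 0
degree 2: 0−0−0 = 0 → Ȟ^2 ≅ 0

Ȟ^0 ≅ Z/7 ⊕ Z/7,  Ȟ^1 ≅ 0,  Ȟ^2 ≅ 0


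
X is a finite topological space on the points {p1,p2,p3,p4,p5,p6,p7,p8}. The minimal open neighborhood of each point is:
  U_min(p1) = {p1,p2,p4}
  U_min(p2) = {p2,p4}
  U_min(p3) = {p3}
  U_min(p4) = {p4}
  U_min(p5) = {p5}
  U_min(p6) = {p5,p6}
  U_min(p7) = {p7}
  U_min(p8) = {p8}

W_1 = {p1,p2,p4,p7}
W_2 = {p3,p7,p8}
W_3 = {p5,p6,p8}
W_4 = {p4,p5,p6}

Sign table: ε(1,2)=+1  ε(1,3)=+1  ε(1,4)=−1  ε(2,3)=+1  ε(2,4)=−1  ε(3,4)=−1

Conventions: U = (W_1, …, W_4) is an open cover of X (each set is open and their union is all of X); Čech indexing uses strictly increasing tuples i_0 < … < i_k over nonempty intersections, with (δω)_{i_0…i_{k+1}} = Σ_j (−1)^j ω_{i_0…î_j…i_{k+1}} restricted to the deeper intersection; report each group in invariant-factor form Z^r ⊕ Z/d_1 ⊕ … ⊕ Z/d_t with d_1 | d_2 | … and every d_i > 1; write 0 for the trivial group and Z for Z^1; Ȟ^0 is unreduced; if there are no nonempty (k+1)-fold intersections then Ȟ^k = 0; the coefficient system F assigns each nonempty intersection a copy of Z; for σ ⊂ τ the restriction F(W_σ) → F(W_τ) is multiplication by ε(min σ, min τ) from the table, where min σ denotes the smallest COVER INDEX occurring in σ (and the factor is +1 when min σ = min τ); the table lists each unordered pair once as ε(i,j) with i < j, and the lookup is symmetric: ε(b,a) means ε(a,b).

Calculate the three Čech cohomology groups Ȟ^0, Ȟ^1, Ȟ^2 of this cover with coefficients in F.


Ȟ^0 ≅ Z,  Ȟ^1 ≅ Z,  Ȟ^2 ≅ 0

nonempty overlaps:
  W12={p7} W14={p4} W23={p8} W34={p5,p6}
C dims 4,4; δ0: rk 3, SNF 1^3
degree 0: 4−3−0 = 1 → Ȟ^0 ≅ Z
degree 1: 4−0−3 = 1 → Ȟ^1 ≅ Z
degree 2: 0−0−0 = 0 → Ȟ^2 ≅ 0


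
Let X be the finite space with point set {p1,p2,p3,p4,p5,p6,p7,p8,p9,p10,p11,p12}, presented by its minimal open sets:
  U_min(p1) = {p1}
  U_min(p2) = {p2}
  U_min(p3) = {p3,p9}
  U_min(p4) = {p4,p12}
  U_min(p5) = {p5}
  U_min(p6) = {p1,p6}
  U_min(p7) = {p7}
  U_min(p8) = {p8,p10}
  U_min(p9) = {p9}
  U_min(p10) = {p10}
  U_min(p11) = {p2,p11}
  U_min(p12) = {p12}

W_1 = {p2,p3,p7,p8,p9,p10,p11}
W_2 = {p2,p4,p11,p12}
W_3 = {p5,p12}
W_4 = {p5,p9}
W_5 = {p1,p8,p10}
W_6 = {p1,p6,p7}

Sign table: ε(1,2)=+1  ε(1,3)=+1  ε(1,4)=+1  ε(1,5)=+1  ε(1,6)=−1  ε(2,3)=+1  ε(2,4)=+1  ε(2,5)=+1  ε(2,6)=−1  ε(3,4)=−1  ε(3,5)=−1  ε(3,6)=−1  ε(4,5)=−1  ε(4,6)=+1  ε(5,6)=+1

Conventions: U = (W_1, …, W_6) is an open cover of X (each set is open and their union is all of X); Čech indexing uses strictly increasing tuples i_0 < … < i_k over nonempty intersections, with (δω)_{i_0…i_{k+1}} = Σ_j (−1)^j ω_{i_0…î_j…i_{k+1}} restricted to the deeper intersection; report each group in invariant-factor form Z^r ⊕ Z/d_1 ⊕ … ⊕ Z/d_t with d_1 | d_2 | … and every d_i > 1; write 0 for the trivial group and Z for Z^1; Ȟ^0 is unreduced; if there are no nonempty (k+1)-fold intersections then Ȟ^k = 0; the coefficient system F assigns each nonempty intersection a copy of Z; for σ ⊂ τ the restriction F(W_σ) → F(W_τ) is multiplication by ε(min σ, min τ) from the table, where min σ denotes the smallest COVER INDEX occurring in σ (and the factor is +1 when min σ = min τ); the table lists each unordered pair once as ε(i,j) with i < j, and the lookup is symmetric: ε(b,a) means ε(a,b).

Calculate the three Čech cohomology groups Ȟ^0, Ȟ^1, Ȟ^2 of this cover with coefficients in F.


nonempty intersections:
  W12={p2,p11} W14={p9} W15={p8,p10} W16={p7} W23={p12} W34={p5} W56={p1}
C dims 6,7; δ0: rk 6, SNF 1^5·2
Ȟ^0: (6−6)−0=0 ⇒ 0
Ȟ^1: (7−0)−6=1 plus torsion [2] ⇒ Z ⊕ Z/2
Ȟ^2: (0−0)−0=0 ⇒ 0

Ȟ^0 = 0,  Ȟ^1 = Z ⊕ Z/2,  Ȟ^2 = 0


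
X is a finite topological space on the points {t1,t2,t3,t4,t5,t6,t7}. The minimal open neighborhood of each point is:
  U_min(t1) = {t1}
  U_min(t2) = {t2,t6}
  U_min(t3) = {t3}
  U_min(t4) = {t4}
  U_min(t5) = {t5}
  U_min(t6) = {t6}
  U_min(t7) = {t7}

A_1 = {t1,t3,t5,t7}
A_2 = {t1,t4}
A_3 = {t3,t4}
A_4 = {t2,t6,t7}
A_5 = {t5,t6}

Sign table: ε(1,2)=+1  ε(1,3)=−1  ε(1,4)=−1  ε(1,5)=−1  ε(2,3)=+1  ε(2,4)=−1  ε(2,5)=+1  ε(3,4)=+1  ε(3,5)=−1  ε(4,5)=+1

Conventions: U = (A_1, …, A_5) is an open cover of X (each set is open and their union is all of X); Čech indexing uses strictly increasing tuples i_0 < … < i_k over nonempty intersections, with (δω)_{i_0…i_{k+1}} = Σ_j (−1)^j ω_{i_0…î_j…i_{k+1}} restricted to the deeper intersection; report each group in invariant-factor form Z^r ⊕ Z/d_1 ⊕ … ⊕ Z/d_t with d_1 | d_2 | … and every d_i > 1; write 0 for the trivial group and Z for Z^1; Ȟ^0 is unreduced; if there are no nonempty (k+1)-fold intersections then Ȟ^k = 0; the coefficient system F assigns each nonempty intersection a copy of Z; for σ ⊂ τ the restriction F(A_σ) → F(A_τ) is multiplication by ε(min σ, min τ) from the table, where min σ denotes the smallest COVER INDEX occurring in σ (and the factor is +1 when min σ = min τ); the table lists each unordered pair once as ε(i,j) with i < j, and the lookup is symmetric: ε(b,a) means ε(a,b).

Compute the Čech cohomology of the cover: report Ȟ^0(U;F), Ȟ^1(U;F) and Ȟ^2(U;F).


nonempty overlaps:
  A12={t1} A13={t3} A14={t7} A15={t5} A23={t4} A45={t6}
C dims 5,6; δ0: rk 5, SNF 1^4·2
degree 0: 5−5−0 = 0 → Ȟ^0 ≅ 0
degree 1: 6−0−5 = 1 plus torsion [2] → Ȟ^1 ≅ Z ⊕ Z/2
degree 2: 0−0−0 = 0 → Ȟ^2 ≅ 0

Ȟ^0(U;F) ≅ 0; Ȟ^1(U;F) ≅ Z ⊕ Z/2; Ȟ^2(U;F) ≅ 0


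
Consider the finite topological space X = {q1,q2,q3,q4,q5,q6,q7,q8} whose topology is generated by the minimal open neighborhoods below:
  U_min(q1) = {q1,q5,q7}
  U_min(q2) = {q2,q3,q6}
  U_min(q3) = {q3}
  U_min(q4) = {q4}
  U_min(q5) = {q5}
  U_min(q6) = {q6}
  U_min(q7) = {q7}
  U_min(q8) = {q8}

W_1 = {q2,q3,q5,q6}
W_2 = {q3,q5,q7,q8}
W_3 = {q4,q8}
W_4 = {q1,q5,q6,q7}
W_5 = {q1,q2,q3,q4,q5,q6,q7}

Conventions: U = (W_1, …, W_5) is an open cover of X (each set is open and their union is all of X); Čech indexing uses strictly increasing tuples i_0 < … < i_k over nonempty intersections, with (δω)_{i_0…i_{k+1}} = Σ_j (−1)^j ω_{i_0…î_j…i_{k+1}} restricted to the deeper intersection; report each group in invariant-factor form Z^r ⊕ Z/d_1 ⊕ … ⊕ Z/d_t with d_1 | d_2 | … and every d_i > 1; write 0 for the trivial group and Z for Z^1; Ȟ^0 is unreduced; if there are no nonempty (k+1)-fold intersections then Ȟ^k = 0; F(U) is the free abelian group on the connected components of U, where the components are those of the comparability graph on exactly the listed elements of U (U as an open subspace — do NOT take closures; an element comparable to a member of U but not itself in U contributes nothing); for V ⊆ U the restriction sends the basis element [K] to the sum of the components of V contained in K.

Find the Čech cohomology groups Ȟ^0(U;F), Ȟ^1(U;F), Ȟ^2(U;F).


Ȟ^0 = Z^4,  Ȟ^1 = 0,  Ȟ^2 = 0

cover nerve:
  W12={q3,q5} W14={q5,q6} W15={q2,q3,q5,q6} W23={q8} W24={q5,q7} W25={q3,q5,q7} W35={q4} W45={q1,q5,q6,q7}
  W124={q5} W125={q3,q5} W145={q5,q6} W245={q5,q7}
  W1245={q5}
components per intersection:
  W1: {q2,q3,q6} {q5}
  W2: {q3} {q5} {q7} {q8}
  W3: {q4} {q8}
  W4: {q1,q5,q7} {q6}
  W5: {q1,q5,q7} {q2,q3,q6} {q4}
  W12: {q3} {q5}
  W14: {q5} {q6}
  W15: {q2,q3,q6} {q5}
  W23: {q8}
  W24: {q5} {q7}
  W25: {q3} {q5} {q7}
  W35: {q4}
  W45: {q1,q5,q7} {q6}
  W124: {q5}
  W125: {q3} {q5}
  W145: {q5} {q6}
  W245: {q5} {q7}
  W1245: {q5}
C dims 13,15,7,1; δ0: rk 9, SNF 1^9; δ1: rk 6, SNF 1^6; δ2: rk 1, SNF 1^1
Ȟ^0: (13−9)−0=4 ⇒ Z^4
Ȟ^1: (15−6)−9=0 ⇒ 0
Ȟ^2: (7−1)−6=0 ⇒ 0


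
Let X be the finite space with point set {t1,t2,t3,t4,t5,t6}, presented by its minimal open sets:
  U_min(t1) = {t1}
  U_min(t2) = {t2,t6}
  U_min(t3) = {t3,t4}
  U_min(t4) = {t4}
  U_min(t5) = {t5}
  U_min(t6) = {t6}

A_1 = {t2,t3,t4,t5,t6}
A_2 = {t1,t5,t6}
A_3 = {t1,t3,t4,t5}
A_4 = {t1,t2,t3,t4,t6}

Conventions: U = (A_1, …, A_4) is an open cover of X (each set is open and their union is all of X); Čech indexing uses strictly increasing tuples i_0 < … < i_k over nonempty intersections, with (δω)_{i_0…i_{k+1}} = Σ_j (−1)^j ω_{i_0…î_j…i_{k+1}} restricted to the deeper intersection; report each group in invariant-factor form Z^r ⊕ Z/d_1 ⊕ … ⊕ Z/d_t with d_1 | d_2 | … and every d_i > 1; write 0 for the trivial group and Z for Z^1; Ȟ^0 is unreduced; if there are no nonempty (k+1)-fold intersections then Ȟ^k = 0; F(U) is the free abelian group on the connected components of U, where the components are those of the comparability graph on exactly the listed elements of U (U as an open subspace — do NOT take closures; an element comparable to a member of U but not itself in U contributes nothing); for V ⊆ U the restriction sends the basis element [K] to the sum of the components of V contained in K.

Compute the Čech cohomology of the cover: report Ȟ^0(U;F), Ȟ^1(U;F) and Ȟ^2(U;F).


nonempty intersections:
  A12={t5,t6} A13={t3,t4,t5} A14={t2,t3,t4,t6} A23={t1,t5} A24={t1,t6} A34={t1,t3,t4}
  A123={t5} A124={t6} A134={t3,t4} A234={t1}
components per intersection:
  A1: {t2,t6} {t3,t4} {t5}
  A2: {t1} {t5} {t6}
  A3: {t1} {t3,t4} {t5}
  A4: {t1} {t2,t6} {t3,t4}
  A12: {t5} {t6}
  A13: {t3,t4} {t5}
  A14: {t2,t6} {t3,t4}
  A23: {t1} {t5}
  A24: {t1} {t6}
  A34: {t1} {t3,t4}
  A123: {t5}
  A124: {t6}
  A134: {t3,t4}
  A234: {t1}
C dims 12,12,4; δ0: rk 8, SNF 1^8; δ1: rk 4, SNF 1^4
Ȟ^0: (12−8)−0=4 ⇒ Z^4
Ȟ^1: (12−4)−8=0 ⇒ 0
Ȟ^2: (4−0)−4=0 ⇒ 0

Ȟ^0(U;F) ≅ Z^4; Ȟ^1(U;F) ≅ 0; Ȟ^2(U;F) ≅ 0


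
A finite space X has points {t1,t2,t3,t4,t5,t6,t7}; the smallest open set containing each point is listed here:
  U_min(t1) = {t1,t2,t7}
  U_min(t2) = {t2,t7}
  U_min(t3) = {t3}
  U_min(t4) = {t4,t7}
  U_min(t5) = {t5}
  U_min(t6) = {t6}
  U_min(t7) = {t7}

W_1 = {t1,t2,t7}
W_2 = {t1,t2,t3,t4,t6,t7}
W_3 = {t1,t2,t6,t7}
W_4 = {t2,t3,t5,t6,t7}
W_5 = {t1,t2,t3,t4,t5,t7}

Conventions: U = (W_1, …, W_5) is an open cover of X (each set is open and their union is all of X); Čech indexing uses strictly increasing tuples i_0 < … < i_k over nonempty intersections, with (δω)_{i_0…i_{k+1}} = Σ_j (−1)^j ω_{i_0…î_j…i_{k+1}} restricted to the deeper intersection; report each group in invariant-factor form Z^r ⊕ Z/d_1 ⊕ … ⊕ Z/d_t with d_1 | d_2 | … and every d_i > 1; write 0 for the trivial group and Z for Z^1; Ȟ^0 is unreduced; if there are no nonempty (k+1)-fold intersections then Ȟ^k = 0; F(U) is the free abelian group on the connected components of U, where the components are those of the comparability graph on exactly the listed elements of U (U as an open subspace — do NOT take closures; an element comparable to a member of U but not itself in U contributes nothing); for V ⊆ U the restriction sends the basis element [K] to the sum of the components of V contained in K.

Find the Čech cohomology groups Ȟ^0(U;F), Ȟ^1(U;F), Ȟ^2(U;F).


Ȟ^0(U;F) ≅ Z^4; Ȟ^1(U;F) ≅ 0; Ȟ^2(U;F) ≅ 0

cover nerve:
  W12={t1,t2,t7} W13={t1,t2,t7} W14={t2,t7} W15={t1,t2,t7} W23={t1,t2,t6,t7} W24={t2,t3,t6,t7} W25={t1,t2,t3,t4,t7} W34={t2,t6,t7} W35={t1,t2,t7} W45={t2,t3,t5,t7}
  W123={t1,t2,t7} W124={t2,t7} W125={t1,t2,t7} W134={t2,t7} W135={t1,t2,t7} W145={t2,t7} W234={t2,t6,t7} W235={t1,t2,t7} W245={t2,t3,t7} W345={t2,t7}
  W1234={t2,t7} W1235={t1,t2,t7} W1245={t2,t7} W1345={t2,t7} W2345={t2,t7}
  W12345={t2,t7}
components per intersection:
  W1: {t1,t2,t7}
  W2: {t1,t2,t4,t7} {t3} {t6}
  W3: {t1,t2,t7} {t6}
  W4: {t2,t7} {t3} {t5} {t6}
  W5: {t1,t2,t4,t7} {t3} {t5}
  W12: {t1,t2,t7}
  W13: {t1,t2,t7}
  W14: {t2,t7}
  W15: {t1,t2,t7}
  W23: {t1,t2,t7} {t6}
  W24: {t2,t7} {t3} {t6}
  W25: {t1,t2,t4,t7} {t3}
  W34: {t2,t7} {t6}
  W35: {t1,t2,t7}
  W45: {t2,t7} {t3} {t5}
  W123: {t1,t2,t7}
  W124: {t2,t7}
  W125: {t1,t2,t7}
  W134: {t2,t7}
  W135: {t1,t2,t7}
  W145: {t2,t7}
  W234: {t2,t7} {t6}
  W235: {t1,t2,t7}
  W245: {t2,t7} {t3}
  W345: {t2,t7}
  W1234: {t2,t7}
  W1235: {t1,t2,t7}
  W1245: {t2,t7}
  W1345: {t2,t7}
  W2345: {t2,t7}
  W12345: {t2,t7}
C dims 13,17,12,5; δ0: rk 9, SNF 1^9; δ1: rk 8, SNF 1^8; δ2: rk 4, SNF 1^4
Ȟ^0: (13−9)−0=4 ⇒ Z^4
Ȟ^1: (17−8)−9=0 ⇒ 0
Ȟ^2: (12−4)−8=0 ⇒ 0


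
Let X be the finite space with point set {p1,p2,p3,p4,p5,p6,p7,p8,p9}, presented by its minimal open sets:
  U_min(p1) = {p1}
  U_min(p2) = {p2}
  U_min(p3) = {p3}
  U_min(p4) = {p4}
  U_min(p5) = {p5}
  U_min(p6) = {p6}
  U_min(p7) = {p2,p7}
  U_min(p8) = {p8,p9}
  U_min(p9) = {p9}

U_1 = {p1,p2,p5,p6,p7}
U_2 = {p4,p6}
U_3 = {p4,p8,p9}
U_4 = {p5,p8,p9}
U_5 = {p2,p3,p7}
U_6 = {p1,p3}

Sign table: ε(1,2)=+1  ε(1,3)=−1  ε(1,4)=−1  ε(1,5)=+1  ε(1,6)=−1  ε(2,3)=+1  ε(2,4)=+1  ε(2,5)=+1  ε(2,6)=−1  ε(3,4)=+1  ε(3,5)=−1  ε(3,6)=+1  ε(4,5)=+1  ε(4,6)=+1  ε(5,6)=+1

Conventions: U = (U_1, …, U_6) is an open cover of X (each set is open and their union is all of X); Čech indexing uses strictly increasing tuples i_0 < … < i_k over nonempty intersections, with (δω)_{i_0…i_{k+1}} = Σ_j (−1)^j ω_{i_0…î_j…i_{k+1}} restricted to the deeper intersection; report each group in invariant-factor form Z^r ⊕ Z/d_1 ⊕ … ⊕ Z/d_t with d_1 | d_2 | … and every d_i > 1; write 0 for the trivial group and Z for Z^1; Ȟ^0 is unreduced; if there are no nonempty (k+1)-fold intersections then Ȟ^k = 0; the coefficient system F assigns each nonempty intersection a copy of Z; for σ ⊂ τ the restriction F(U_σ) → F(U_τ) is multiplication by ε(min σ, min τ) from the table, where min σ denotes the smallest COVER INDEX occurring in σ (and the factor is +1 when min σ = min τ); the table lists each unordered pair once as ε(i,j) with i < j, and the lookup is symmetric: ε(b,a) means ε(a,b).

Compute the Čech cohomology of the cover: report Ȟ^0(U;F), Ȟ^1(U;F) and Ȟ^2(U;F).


Ȟ^0(U;F) ≅ 0, Ȟ^1(U;F) ≅ Z ⊕ Z/2 and Ȟ^2(U;F) ≅ 0

nonempty intersections:
  U12={p6} U14={p5} U15={p2,p7} U16={p1} U23={p4} U34={p8,p9} U56={p3}
C dims 6,7; δ0: rk 6, SNF 1^5·2
Ȟ^0: (6−6)−0=0 ⇒ 0
Ȟ^1: (7−0)−6=1 plus torsion [2] ⇒ Z ⊕ Z/2
Ȟ^2: (0−0)−0=0 ⇒ 0


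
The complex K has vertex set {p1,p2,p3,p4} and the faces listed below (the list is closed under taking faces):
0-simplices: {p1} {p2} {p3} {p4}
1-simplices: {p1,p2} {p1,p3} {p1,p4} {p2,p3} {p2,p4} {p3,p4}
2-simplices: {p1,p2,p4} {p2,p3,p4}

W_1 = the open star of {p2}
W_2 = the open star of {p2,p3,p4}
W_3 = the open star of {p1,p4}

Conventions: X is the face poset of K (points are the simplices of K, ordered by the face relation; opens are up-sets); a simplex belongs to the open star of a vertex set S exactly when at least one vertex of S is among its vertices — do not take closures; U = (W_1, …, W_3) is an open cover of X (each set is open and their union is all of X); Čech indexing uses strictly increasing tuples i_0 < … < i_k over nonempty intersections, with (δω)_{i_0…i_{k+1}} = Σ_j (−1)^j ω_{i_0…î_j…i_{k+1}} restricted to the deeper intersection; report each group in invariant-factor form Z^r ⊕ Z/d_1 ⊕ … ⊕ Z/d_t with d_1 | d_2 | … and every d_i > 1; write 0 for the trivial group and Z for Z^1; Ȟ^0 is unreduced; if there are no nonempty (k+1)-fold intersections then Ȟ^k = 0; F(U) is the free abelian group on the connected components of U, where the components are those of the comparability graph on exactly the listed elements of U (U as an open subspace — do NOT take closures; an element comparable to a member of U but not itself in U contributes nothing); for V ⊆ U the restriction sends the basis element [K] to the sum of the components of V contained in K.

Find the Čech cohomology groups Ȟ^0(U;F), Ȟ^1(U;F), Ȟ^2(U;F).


nerve simplices:
  W1={{p2},{p1,p2},{p2,p3},{p2,p4},{p1,p2,p4},{p2,p3,p4}} W2={{p2},{p3},{p4},{p1,p2},{p1,p3},{p1,p4},{p2,p3},{p2,p4},{p3,p4},{p1,p2,p4},{p2,p3,p4}} W3={{p1},{p4},{p1,p2},{p1,p3},{p1,p4},{p2,p4},{p3,p4},{p1,p2,p4},{p2,p3,p4}}
  W12={{p2},{p1,p2},{p2,p3},{p2,p4},{p1,p2,p4},{p2,p3,p4}} W13={{p1,p2},{p2,p4},{p1,p2,p4},{p2,p3,p4}} W23={{p4},{p1,p2},{p1,p3},{p1,p4},{p2,p4},{p3,p4},{p1,p2,p4},{p2,p3,p4}}
  W123={{p1,p2},{p2,p4},{p1,p2,p4},{p2,p3,p4}}
components per intersection:
  W1: {{p2},{p1,p2},{p2,p3},{p2,p4},{p1,p2,p4},{p2,p3,p4}}
  W2: {{p2},{p3},{p4},{p1,p2},{p1,p3},{p1,p4},{p2,p3},{p2,p4},{p3,p4},{p1,p2,p4},{p2,p3,p4}}
  W3: {{p1},{p4},{p1,p2},{p1,p3},{p1,p4},{p2,p4},{p3,p4},{p1,p2,p4},{p2,p3,p4}}
  W12: {{p2},{p1,p2},{p2,p3},{p2,p4},{p1,p2,p4},{p2,p3,p4}}
  W13: {{p1,p2},{p2,p4},{p1,p2,p4},{p2,p3,p4}}
  W23: {{p4},{p1,p2},{p1,p4},{p2,p4},{p3,p4},{p1,p2,p4},{p2,p3,p4}} {{p1,p3}}
  W123: {{p1,p2},{p2,p4},{p1,p2,p4},{p2,p3,p4}}
C dims 3,4,1; δ0: rk 2, SNF 1^2; δ1: rk 1, SNF 1^1
degree 0: 3−2−0 = 1 → Ȟ^0 ≅ Z
degree 1: 4−1−2 = 1 → Ȟ^1 ≅ Z
degree 2: 1−0−1 = 0 → Ȟ^2 ≅ 0

Ȟ^0(U;F) ≅ Z, Ȟ^1(U;F) ≅ Z, Ȟ^2(U;F) ≅ 0
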